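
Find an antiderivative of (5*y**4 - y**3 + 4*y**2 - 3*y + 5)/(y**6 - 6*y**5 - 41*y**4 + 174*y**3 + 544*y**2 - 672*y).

-5*log(y)/672 + 5921*log(y - 7)/2541 - 1279*log(y - 6)/600 + log(y - 1)/75 - 19787*log(y + 4)/96800 - 57/(88*y + 352) + C

Factor the denominator: y*(y - 7)*(y - 6)*(y - 1)*(y + 4)**2.
Partial-fraction decomposition: -19787/(96800*(y + 4)) + 57/(88*(y + 4)**2) + 1/(75*(y - 1)) - 1279/(600*(y - 6)) + 5921/(2541*(y - 7)) - 5/(672*y).
Integrate each term; A/(y−a) gives A·log|y−a|; A/(y−a)² gives −A/(y−a).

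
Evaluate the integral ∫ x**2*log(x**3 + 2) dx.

x**3*log(x**3 + 2)/3 - x**3/3 + 2*log(x**3 + 2)/3 + C

Let u = x**3 + 2, so du = (3*x**2) dx.
The integral becomes (1/3)·∫ log(u) du; integrate by parts with u′=log(u), dv′=du.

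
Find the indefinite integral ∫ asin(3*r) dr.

Use integration by parts with u = arcsin(3*r), dv = dr.
Then du = 3/sqrt(-9*r**2 + 1) dr.

r*asin(3*r) + sqrt(-9*r**2 + 1)/3 + C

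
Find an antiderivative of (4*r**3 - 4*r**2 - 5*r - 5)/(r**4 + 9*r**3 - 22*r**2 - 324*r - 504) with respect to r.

Factor the denominator: (r - 6)*(r + 2)*(r + 6)*(r + 7).
Partial-fraction decomposition: 1538/(65*(r + 7)) - 983/(48*(r + 6)) + 43/(160*(r + 2)) + 685/(1248*(r - 6)).
Integrate each term: A/(r−a) contributes A·log|r−a|.

685*log(r - 6)/1248 + 43*log(r + 2)/160 - 983*log(r + 6)/48 + 1538*log(r + 7)/65 + C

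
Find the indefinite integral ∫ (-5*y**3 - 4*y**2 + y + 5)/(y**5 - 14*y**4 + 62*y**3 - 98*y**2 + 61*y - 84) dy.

Factor the denominator: (y - 7)*(y - 4)*(y - 3)*(y**2 + 1).
Partial-fraction decomposition: -3*(32*y + 9)/(850*(y**2 + 1)) - 163/(40*(y - 3)) + 125/(17*(y - 4)) - 633/(200*(y - 7)).
Integrate each term; A/(y−a) gives A·log|y−a|; the (By+D)/(y²+p²) term gives a log and an atan.

-633*log(y - 7)/200 + 125*log(y - 4)/17 - 163*log(y - 3)/40 - 24*log(y**2 + 1)/425 - 27*atan(y)/850 + C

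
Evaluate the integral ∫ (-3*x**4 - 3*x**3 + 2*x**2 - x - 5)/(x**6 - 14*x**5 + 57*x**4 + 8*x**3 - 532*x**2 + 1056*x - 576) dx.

-895*log(x - 6)/144 + 9467*log(x - 4)/1764 + 71*log(x - 2)/80 - log(x - 1)/18 + 73*log(x + 3)/4410 - 937/(84*x - 336) + C

Factor the denominator: (x - 6)*(x - 4)**2*(x - 2)*(x - 1)*(x + 3).
Partial-fraction decomposition: 73/(4410*(x + 3)) - 1/(18*(x - 1)) + 71/(80*(x - 2)) + 9467/(1764*(x - 4)) + 937/(84*(x - 4)**2) - 895/(144*(x - 6)).
Integrate each term; A/(x−a) gives A·log|x−a|; A/(x−a)² gives −A/(x−a).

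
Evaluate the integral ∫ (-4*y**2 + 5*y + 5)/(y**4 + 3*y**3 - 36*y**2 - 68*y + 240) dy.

Factor the denominator: (y - 5)*(y - 2)*(y + 4)*(y + 6).
Partial-fraction decomposition: 169/(176*(y + 6)) - 79/(108*(y + 4)) + 1/(144*(y - 2)) - 70/(297*(y - 5)).
Integrate each term: A/(y−a) contributes A·log|y−a|.

-70*log(y - 5)/297 + log(y - 2)/144 - 79*log(y + 4)/108 + 169*log(y + 6)/176 + C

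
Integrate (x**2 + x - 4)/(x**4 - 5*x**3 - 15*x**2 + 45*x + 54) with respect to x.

38*log(x - 6)/189 - log(x - 3)/9 - log(x + 1)/14 - log(x + 3)/54 + C

Factor the denominator: (x - 6)*(x - 3)*(x + 1)*(x + 3).
Partial-fraction decomposition: -1/(54*(x + 3)) - 1/(14*(x + 1)) - 1/(9*(x - 3)) + 38/(189*(x - 6)).
Integrate each term: A/(x−a) contributes A·log|x−a|.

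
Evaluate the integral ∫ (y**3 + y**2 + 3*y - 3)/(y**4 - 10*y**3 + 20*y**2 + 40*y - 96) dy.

267*log(y - 6)/64 - 89*log(y - 4)/24 + 15*log(y - 2)/32 + 13*log(y + 2)/192 + C

Factor the denominator: (y - 6)*(y - 4)*(y - 2)*(y + 2).
Partial-fraction decomposition: 13/(192*(y + 2)) + 15/(32*(y - 2)) - 89/(24*(y - 4)) + 267/(64*(y - 6)).
Integrate each term: A/(y−a) contributes A·log|y−a|.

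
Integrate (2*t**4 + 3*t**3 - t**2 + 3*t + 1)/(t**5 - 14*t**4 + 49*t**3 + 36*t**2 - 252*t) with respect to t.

-log(t)/252 + 1451*log(t - 7)/63 - 3223*log(t - 6)/144 + 61*log(t - 3)/45 - log(t + 2)/720 + C

Factor the denominator: t*(t - 7)*(t - 6)*(t - 3)*(t + 2).
Partial-fraction decomposition: -1/(720*(t + 2)) + 61/(45*(t - 3)) - 3223/(144*(t - 6)) + 1451/(63*(t - 7)) - 1/(252*t).
Integrate each term: A/(t−a) contributes A·log|t−a|.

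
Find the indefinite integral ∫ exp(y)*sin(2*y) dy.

Let I denote the integral. Integrate by parts with u = sin(2*y), dv = exp(y) dy, so v = exp(y): I = exp(y)*sin(2*y) − 2·∫ exp(y)*cos(2*y) dy.
Apply parts again with u = cos(2*y), dv = exp(y) dy: ∫ exp(y)*cos(2*y) dy = exp(y)*cos(2*y) + 2·I. Substituting back brings back I: I = exp(y)*sin(2*y) - 2*exp(y)*cos(2*y) − 4·I.
Solving for I: (1 + 4)·I equals the remaining terms, so I = (1/5)·(exp(y)*sin(2*y) - 2*exp(y)*cos(2*y)).

exp(y)*sin(2*y)/5 - 2*exp(y)*cos(2*y)/5 + C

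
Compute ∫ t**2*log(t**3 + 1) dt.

Let u = t**3 + 1, so du = (3*t**2) dt.
The integral becomes (1/3)·∫ log(u) du; integrate by parts with u′=log(u), dv′=du.

t**3*log(t**3 + 1)/3 - t**3/3 + log(t**3 + 1)/3 + C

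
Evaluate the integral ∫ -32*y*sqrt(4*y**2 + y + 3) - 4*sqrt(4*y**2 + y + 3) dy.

-8*(4*y**2 + y + 3)**(3/2)/3 + C

Let u = 4*y**2 + y + 3, so du = (8*y + 1) dy.
Rewriting, the integral becomes -4·∫ √u du = -4·(2/3)u^(3/2).
Substituting back, u = 4*y**2 + y + 3.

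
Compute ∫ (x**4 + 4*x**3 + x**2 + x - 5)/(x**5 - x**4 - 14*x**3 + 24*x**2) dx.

Factor the denominator: x**2*(x - 3)*(x - 2)*(x + 4).
Partial-fraction decomposition: 1/(96*(x + 4)) - 49/(24*(x - 2)) + 28/(9*(x - 3)) - 23/(288*x) - 5/(24*x**2).
Integrate each term; A/(x−a) gives A·log|x−a|; A/(x−a)² gives −A/(x−a).

-23*log(x)/288 + 28*log(x - 3)/9 - 49*log(x - 2)/24 + log(x + 4)/96 + 5/(24*x) + C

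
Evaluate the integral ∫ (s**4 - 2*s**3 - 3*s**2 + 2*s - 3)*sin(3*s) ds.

-s**4*cos(3*s)/3 + 4*s**3*sin(3*s)/9 + 2*s**3*cos(3*s)/3 - 2*s**2*sin(3*s)/3 + 13*s**2*cos(3*s)/9 - 26*s*sin(3*s)/27 - 10*s*cos(3*s)/9 + 10*sin(3*s)/27 + 55*cos(3*s)/81 + C

Use integration by parts with u = s**4 - 2*s**3 - 3*s**2 + 2*s - 3, dv = sin(3*s) ds, so v = -cos(3*s)/3.
Apply parts 4 times (tabular method): alternate signs, differentiate u down to 0, integrate dv up.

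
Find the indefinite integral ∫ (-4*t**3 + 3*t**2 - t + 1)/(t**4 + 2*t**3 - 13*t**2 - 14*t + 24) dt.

Factor the denominator: (t - 3)*(t - 1)*(t + 2)*(t + 4).
Partial-fraction decomposition: -309/(70*(t + 4)) + 47/(30*(t + 2)) + 1/(30*(t - 1)) - 83/(70*(t - 3)).
Integrate each term: A/(t−a) contributes A·log|t−a|.

-83*log(t - 3)/70 + log(t - 1)/30 + 47*log(t + 2)/30 - 309*log(t + 4)/70 + C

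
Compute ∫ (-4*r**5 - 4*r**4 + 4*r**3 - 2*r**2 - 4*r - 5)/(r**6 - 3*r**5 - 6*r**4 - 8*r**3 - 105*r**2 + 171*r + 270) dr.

-14575*log(r - 5)/4896 + 181*log(r - 2)/585 - 7*log(r + 1)/360 - 529*log(r + 3)/1440 - 37619*log(r**2 + 9)/79560 - 37867*atan(r/3)/39780 + C

Factor the denominator: (r - 5)*(r - 2)*(r + 1)*(r + 3)*(r**2 + 9).
Partial-fraction decomposition: -(37619*r + 113601)/(39780*(r**2 + 9)) - 529/(1440*(r + 3)) - 7/(360*(r + 1)) + 181/(585*(r - 2)) - 14575/(4896*(r - 5)).
Integrate each term; A/(r−a) gives A·log|r−a|; the (Br+D)/(r²+p²) term gives a log and an atan.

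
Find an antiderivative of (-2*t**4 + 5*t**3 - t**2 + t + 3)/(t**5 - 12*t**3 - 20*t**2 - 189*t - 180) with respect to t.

Factor the denominator: (t - 5)*(t + 1)*(t + 4)*(t**2 + 9).
Partial-fraction decomposition: -(181*t - 744)/(425*(t**2 + 9)) - 283/(225*(t + 4)) + 1/(30*(t + 1)) - 107/(306*(t - 5)).
Integrate each term; A/(t−a) gives A·log|t−a|; the (Bt+D)/(t²+p²) term gives a log and an atan.

-107*log(t - 5)/306 + log(t + 1)/30 - 283*log(t + 4)/225 - 181*log(t**2 + 9)/850 + 248*atan(t/3)/425 + C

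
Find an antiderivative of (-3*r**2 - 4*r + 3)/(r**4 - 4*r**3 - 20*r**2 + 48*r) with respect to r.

Factor the denominator: r*(r - 6)*(r - 2)*(r + 4).
Partial-fraction decomposition: 29/(240*(r + 4)) + 17/(48*(r - 2)) - 43/(80*(r - 6)) + 1/(16*r).
Integrate each term: A/(r−a) contributes A·log|r−a|.

log(r)/16 - 43*log(r - 6)/80 + 17*log(r - 2)/48 + 29*log(r + 4)/240 + C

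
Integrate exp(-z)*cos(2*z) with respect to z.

2*exp(-z)*sin(2*z)/5 - exp(-z)*cos(2*z)/5 + C

Let I denote the integral. Integrate by parts with u = cos(2*z), dv = exp(-z) dz, so v = -exp(-z): I = -exp(-z)*cos(2*z) − 2·∫ exp(-z)*sin(2*z) dz.
Apply parts again with u = sin(2*z), dv = exp(-z) dz: ∫ exp(-z)*sin(2*z) dz = -exp(-z)*sin(2*z) + 2·I. Substituting back brings back I: I = 2*exp(-z)*sin(2*z) - exp(-z)*cos(2*z) − 4·I.
Solving for I: (1 + 4)·I equals the remaining terms, so I = (1/5)·(2*exp(-z)*sin(2*z) - exp(-z)*cos(2*z)).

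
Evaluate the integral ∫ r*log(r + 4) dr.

r**2*log(r + 4)/2 - r**2/4 + 2*r - 8*log(r + 4) + C

Use integration by parts with u = log(r + 4), dv = r dr.
Then du = 1/(r + 4) dr and v = r**2/2.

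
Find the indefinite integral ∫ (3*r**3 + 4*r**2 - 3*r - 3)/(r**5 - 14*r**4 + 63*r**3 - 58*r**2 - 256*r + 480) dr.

457*log(r - 5)/14 - 797*log(r - 4)/36 - 21*log(r - 3)/2 - log(r + 2)/252 + 241/(6*r - 24) + C

Factor the denominator: (r - 5)*(r - 4)**2*(r - 3)*(r + 2).
Partial-fraction decomposition: -1/(252*(r + 2)) - 21/(2*(r - 3)) - 797/(36*(r - 4)) - 241/(6*(r - 4)**2) + 457/(14*(r - 5)).
Integrate each term; A/(r−a) gives A·log|r−a|; A/(r−a)² gives −A/(r−a).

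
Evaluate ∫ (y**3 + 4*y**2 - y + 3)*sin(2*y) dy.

Use integration by parts with u = y**3 + 4*y**2 - y + 3, dv = sin(2*y) dy, so v = -cos(2*y)/2.
Apply parts 3 times (tabular method): alternate signs, differentiate u down to 0, integrate dv up.

-y**3*cos(2*y)/2 + 3*y**2*sin(2*y)/4 - 2*y**2*cos(2*y) + 2*y*sin(2*y) + 5*y*cos(2*y)/4 - 5*sin(2*y)/8 - cos(2*y)/2 + C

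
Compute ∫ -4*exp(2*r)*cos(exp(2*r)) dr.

Let u = exp(2*r), so du = (2*exp(2*r)) dr.
Rewriting, the integral becomes -2·∫ cos(u) du = -2·sin(u).
Substituting back, u = exp(2*r).

-2*sin(exp(2*r)) + C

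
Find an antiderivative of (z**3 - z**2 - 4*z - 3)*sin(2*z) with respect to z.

Use integration by parts with u = z**3 - z**2 - 4*z - 3, dv = sin(2*z) dz, so v = -cos(2*z)/2.
Apply parts 3 times (tabular method): alternate signs, differentiate u down to 0, integrate dv up.

-z**3*cos(2*z)/2 + 3*z**2*sin(2*z)/4 + z**2*cos(2*z)/2 - z*sin(2*z)/2 + 11*z*cos(2*z)/4 - 11*sin(2*z)/8 + 5*cos(2*z)/4 + C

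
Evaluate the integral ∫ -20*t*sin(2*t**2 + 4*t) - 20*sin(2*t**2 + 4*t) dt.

5*cos(2*t**2 + 4*t) + C

Let u = 2*t**2 + 4*t, so du = (4*t + 4) dt.
Rewriting, the integral becomes -5·∫ sin(u) du = -5·-cos(u).
Substituting back, u = 2*t**2 + 4*t.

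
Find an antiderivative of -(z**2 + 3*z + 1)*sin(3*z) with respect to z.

Use integration by parts with u = z**2 + 3*z + 1, dv = -sin(3*z) dz, so v = cos(3*z)/3.
Apply parts 2 times (tabular method): alternate signs, differentiate u down to 0, integrate dv up.

z**2*cos(3*z)/3 - 2*z*sin(3*z)/9 + z*cos(3*z) - sin(3*z)/3 + 7*cos(3*z)/27 + C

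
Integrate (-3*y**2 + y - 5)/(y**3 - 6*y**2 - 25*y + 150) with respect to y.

Factor the denominator: (y - 6)*(y - 5)*(y + 5).
Partial-fraction decomposition: -17/(22*(y + 5)) + 15/(2*(y - 5)) - 107/(11*(y - 6)).
Integrate each term: A/(y−a) contributes A·log|y−a|.

-107*log(y - 6)/11 + 15*log(y - 5)/2 - 17*log(y + 5)/22 + C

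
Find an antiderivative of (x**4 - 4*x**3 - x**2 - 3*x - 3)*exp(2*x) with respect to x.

Use integration by parts with u = x**4 - 4*x**3 - x**2 - 3*x - 3, dv = exp(2*x) dx, so v = exp(2*x)/2.
Apply parts 4 times (tabular method): alternate signs, differentiate u down to 0, integrate dv up.

(2*x**4 - 12*x**3 + 16*x**2 - 22*x + 5)*exp(2*x)/4 + C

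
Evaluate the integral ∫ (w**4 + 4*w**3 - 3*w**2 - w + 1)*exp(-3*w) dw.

(-27*w**4 - 144*w**3 - 63*w**2 - 15*w - 32)*exp(-3*w)/81 + C

Use integration by parts with u = w**4 + 4*w**3 - 3*w**2 - w + 1, dv = exp(-3*w) dw, so v = -exp(-3*w)/3.
Apply parts 4 times (tabular method): alternate signs, differentiate u down to 0, integrate dv up.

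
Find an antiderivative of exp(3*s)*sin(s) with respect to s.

Let I denote the integral. Integrate by parts with u = sin(s), dv = exp(3*s) ds, so v = exp(3*s)/3: I = exp(3*s)*sin(s)/3 − (1/3)·∫ exp(3*s)*cos(s) ds.
Apply parts again with u = cos(s), dv = exp(3*s) ds: ∫ exp(3*s)*cos(s) ds = exp(3*s)*cos(s)/3 + (1/3)·I. Substituting back brings back I: I = exp(3*s)*sin(s)/3 - exp(3*s)*cos(s)/9 − (1/9)·I.
Solving for I: (1 + 1/9)·I equals the remaining terms, so I = (9/10)·(exp(3*s)*sin(s)/3 - exp(3*s)*cos(s)/9).

3*exp(3*s)*sin(s)/10 - exp(3*s)*cos(s)/10 + C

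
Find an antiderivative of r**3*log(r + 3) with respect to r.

r**4*log(r + 3)/4 - r**4/16 + r**3/4 - 9*r**2/8 + 27*r/4 - 81*log(r + 3)/4 + C

Use integration by parts with u = log(r + 3), dv = r**3 dr.
Then du = 1/(r + 3) dr and v = r**4/4.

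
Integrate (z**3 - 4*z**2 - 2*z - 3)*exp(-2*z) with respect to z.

Use integration by parts with u = z**3 - 4*z**2 - 2*z - 3, dv = exp(-2*z) dz, so v = -exp(-2*z)/2.
Apply parts 3 times (tabular method): alternate signs, differentiate u down to 0, integrate dv up.

(-4*z**3 + 10*z**2 + 18*z + 21)*exp(-2*z)/8 + C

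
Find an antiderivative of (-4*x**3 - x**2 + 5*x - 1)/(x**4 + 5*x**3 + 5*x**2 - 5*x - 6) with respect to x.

-log(x - 1)/24 + 3*log(x + 1)/4 + 17*log(x + 2)/3 - 83*log(x + 3)/8 + C

Factor the denominator: (x - 1)*(x + 1)*(x + 2)*(x + 3).
Partial-fraction decomposition: -83/(8*(x + 3)) + 17/(3*(x + 2)) + 3/(4*(x + 1)) - 1/(24*(x - 1)).
Integrate each term: A/(x−a) contributes A·log|x−a|.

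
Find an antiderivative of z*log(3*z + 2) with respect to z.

z**2*log(3*z + 2)/2 - z**2/4 + z/3 - 2*log(3*z + 2)/9 + C

Use integration by parts with u = log(3*z + 2), dv = z dz.
Then du = 3/(3*z + 2) dz and v = z**2/2.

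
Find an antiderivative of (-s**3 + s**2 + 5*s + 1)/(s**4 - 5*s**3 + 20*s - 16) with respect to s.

-3*log(s - 4)/4 - 7*log(s - 2)/8 + 2*log(s - 1)/3 - log(s + 2)/24 + C

Factor the denominator: (s - 4)*(s - 2)*(s - 1)*(s + 2).
Partial-fraction decomposition: -1/(24*(s + 2)) + 2/(3*(s - 1)) - 7/(8*(s - 2)) - 3/(4*(s - 4)).
Integrate each term: A/(s−a) contributes A·log|s−a|.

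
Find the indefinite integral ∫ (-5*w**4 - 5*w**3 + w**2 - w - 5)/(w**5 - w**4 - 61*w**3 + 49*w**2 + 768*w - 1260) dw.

Factor the denominator: (w - 7)*(w - 3)*(w - 2)*(w + 5)*(w + 6).
Partial-fraction decomposition: -5363/(936*(w + 6)) + 825/(224*(w + 5)) - 123/(280*(w - 2)) + 539/(288*(w - 3)) - 4561/(1040*(w - 7)).
Integrate each term: A/(w−a) contributes A·log|w−a|.

-4561*log(w - 7)/1040 + 539*log(w - 3)/288 - 123*log(w - 2)/280 + 825*log(w + 5)/224 - 5363*log(w + 6)/936 + C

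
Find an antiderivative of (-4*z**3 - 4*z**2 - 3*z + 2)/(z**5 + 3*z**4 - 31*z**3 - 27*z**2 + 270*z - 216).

Factor the denominator: (z - 3)**2*(z - 1)*(z + 4)*(z + 6).
Partial-fraction decomposition: 370/(567*(z + 6)) - 103/(245*(z + 4)) - 9/(140*(z - 1)) - 2665/(15876*(z - 3)) - 151/(126*(z - 3)**2).
Integrate each term; A/(z−a) gives A·log|z−a|; A/(z−a)² gives −A/(z−a).

-2665*log(z - 3)/15876 - 9*log(z - 1)/140 - 103*log(z + 4)/245 + 370*log(z + 6)/567 + 151/(126*z - 378) + C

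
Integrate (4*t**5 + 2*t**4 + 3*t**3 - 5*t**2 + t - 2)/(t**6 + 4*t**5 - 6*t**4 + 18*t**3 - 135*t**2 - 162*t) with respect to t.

log(t)/81 + 1171*log(t - 3)/1944 - 13*log(t + 1)/200 + 14674*log(t + 6)/6075 + 1397*log(t**2 + 9)/2700 - 931*atan(t/3)/2025 + C

Factor the denominator: t*(t - 3)*(t + 1)*(t + 6)*(t**2 + 9).
Partial-fraction decomposition: (1397*t - 1862)/(1350*(t**2 + 9)) + 14674/(6075*(t + 6)) - 13/(200*(t + 1)) + 1171/(1944*(t - 3)) + 1/(81*t).
Integrate each term; A/(t−a) gives A·log|t−a|; the (Bt+D)/(t²+p²) term gives a log and an atan.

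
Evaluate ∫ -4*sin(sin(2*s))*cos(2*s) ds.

2*cos(sin(2*s)) + C

Let u = sin(2*s), so du = (2*cos(2*s)) ds.
Rewriting, the integral becomes -2·∫ sin(u) du = -2·-cos(u).
Substituting back, u = sin(2*s).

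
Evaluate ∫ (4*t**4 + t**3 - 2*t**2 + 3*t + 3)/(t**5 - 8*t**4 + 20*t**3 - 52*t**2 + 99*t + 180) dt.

Factor the denominator: (t - 5)*(t - 4)*(t + 1)*(t**2 + 9).
Partial-fraction decomposition: -3*(207*t - 5272)/(4250*(t**2 + 9)) + 1/(300*(t + 1)) - 1071/(125*(t - 4)) + 2593/(204*(t - 5)).
Integrate each term; A/(t−a) gives A·log|t−a|; the (Bt+D)/(t²+p²) term gives a log and an atan.

2593*log(t - 5)/204 - 1071*log(t - 4)/125 + log(t + 1)/300 - 621*log(t**2 + 9)/8500 + 2636*atan(t/3)/2125 + C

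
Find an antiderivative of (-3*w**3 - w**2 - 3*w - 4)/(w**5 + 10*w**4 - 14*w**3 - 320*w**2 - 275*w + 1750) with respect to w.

-419*log(w - 5)/3600 + 38*log(w - 2)/1323 - 10879*log(w + 5)/4900 + 997*log(w + 7)/432 - 361/(140*w + 700) + C

Factor the denominator: (w - 5)*(w - 2)*(w + 5)**2*(w + 7).
Partial-fraction decomposition: 997/(432*(w + 7)) - 10879/(4900*(w + 5)) + 361/(140*(w + 5)**2) + 38/(1323*(w - 2)) - 419/(3600*(w - 5)).
Integrate each term; A/(w−a) gives A·log|w−a|; A/(w−a)² gives −A/(w−a).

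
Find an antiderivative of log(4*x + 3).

x*log(4*x + 3) - x + 3*log(4*x + 3)/4 + C

Use integration by parts with u = log(4*x + 3), dv = dx.
Then du = 4/(4*x + 3) dx and v = x.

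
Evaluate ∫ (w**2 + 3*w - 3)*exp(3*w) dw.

Use integration by parts with u = w**2 + 3*w - 3, dv = exp(3*w) dw, so v = exp(3*w)/3.
Apply parts 2 times (tabular method): alternate signs, differentiate u down to 0, integrate dv up.

(9*w**2 + 21*w - 34)*exp(3*w)/27 + C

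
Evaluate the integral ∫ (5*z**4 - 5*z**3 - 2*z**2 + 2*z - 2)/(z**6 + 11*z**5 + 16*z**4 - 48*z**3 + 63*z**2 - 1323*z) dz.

2*log(z)/1323 + 32*log(z - 3)/675 - 495563*log(z + 7)/2060450 + 8701*log(z**2 + 9)/90828 - 1340*atan(z/3)/22707 - 6803/(2030*z + 14210) + C

Factor the denominator: z*(z - 3)*(z + 7)**2*(z**2 + 9).
Partial-fraction decomposition: (8701*z - 8040)/(45414*(z**2 + 9)) - 495563/(2060450*(z + 7)) + 6803/(2030*(z + 7)**2) + 32/(675*(z - 3)) + 2/(1323*z).
Integrate each term; A/(z−a) gives A·log|z−a|; the (Bz+D)/(z²+p²) term gives a log and an atan.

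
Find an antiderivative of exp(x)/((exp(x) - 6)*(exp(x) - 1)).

Let u = e^x, du = e^x dx.
The integral becomes ∫ du/((u-6)(u-1)); decompose into partial fractions.

log(exp(x) - 6)/5 - log(exp(x) - 1)/5 + C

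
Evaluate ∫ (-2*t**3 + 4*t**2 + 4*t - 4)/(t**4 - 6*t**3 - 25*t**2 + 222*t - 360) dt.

-67*log(t - 5)/11 + 26*log(t - 4)/5 - 5*log(t - 3)/9 - 274*log(t + 6)/495 + C

Factor the denominator: (t - 5)*(t - 4)*(t - 3)*(t + 6).
Partial-fraction decomposition: -274/(495*(t + 6)) - 5/(9*(t - 3)) + 26/(5*(t - 4)) - 67/(11*(t - 5)).
Integrate each term: A/(t−a) contributes A·log|t−a|.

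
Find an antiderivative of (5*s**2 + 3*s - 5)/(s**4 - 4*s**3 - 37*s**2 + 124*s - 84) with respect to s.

87*log(s - 7)/130 - 21*log(s - 2)/40 + log(s - 1)/14 - 157*log(s + 6)/728 + C

Factor the denominator: (s - 7)*(s - 2)*(s - 1)*(s + 6).
Partial-fraction decomposition: -157/(728*(s + 6)) + 1/(14*(s - 1)) - 21/(40*(s - 2)) + 87/(130*(s - 7)).
Integrate each term: A/(s−a) contributes A·log|s−a|.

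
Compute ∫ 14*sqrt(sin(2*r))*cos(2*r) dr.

14*sin(2*r)**(3/2)/3 + C

Let u = sin(2*r), so du = (2*cos(2*r)) dr.
Rewriting, the integral becomes 7·∫ √u du = 7·(2/3)u^(3/2).
Substituting back, u = sin(2*r).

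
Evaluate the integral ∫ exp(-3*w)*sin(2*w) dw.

Let I denote the integral. Integrate by parts with u = sin(2*w), dv = exp(-3*w) dw, so v = -exp(-3*w)/3: I = -exp(-3*w)*sin(2*w)/3 + (2/3)·∫ exp(-3*w)*cos(2*w) dw.
Apply parts again with u = cos(2*w), dv = exp(-3*w) dw: ∫ exp(-3*w)*cos(2*w) dw = -exp(-3*w)*cos(2*w)/3 − (2/3)·I. Substituting back brings back I: I = -exp(-3*w)*sin(2*w)/3 - 2*exp(-3*w)*cos(2*w)/9 − (4/9)·I.
Solving for I: (1 + 4/9)·I equals the remaining terms, so I = (9/13)·(-exp(-3*w)*sin(2*w)/3 - 2*exp(-3*w)*cos(2*w)/9).

-3*exp(-3*w)*sin(2*w)/13 - 2*exp(-3*w)*cos(2*w)/13 + C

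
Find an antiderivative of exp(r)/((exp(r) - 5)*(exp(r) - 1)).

Let u = e^r, du = e^r dr.
The integral becomes ∫ du/((u-1)(u-5)); decompose into partial fractions.

log(exp(r) - 5)/4 - log(exp(r) - 1)/4 + C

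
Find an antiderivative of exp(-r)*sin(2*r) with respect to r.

Let I denote the integral. Integrate by parts with u = sin(2*r), dv = exp(-r) dr, so v = -exp(-r): I = -exp(-r)*sin(2*r) + 2·∫ exp(-r)*cos(2*r) dr.
Apply parts again with u = cos(2*r), dv = exp(-r) dr: ∫ exp(-r)*cos(2*r) dr = -exp(-r)*cos(2*r) − 2·I. Substituting back brings back I: I = -exp(-r)*sin(2*r) - 2*exp(-r)*cos(2*r) − 4·I.
Solving for I: (1 + 4)·I equals the remaining terms, so I = (1/5)·(-exp(-r)*sin(2*r) - 2*exp(-r)*cos(2*r)).

-exp(-r)*sin(2*r)/5 - 2*exp(-r)*cos(2*r)/5 + C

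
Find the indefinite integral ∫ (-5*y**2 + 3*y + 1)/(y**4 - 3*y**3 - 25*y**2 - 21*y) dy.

-log(y)/21 - 223*log(y - 7)/560 - 7*log(y + 1)/16 + 53*log(y + 3)/60 + C

Factor the denominator: y*(y - 7)*(y + 1)*(y + 3).
Partial-fraction decomposition: 53/(60*(y + 3)) - 7/(16*(y + 1)) - 223/(560*(y - 7)) - 1/(21*y).
Integrate each term: A/(y−a) contributes A·log|y−a|.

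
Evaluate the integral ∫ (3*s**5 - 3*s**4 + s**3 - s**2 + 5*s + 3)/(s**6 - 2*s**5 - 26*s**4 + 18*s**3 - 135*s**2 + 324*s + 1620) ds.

6551*log(s - 6)/3960 - 29*log(s - 3)/120 - 163*log(s + 2)/1560 + 5711*log(s + 5)/4488 + 8341*log(s**2 + 9)/39780 - 313*atan(s/3)/19890 + C

Factor the denominator: (s - 6)*(s - 3)*(s + 2)*(s + 5)*(s**2 + 9).
Partial-fraction decomposition: (8341*s - 939)/(19890*(s**2 + 9)) + 5711/(4488*(s + 5)) - 163/(1560*(s + 2)) - 29/(120*(s - 3)) + 6551/(3960*(s - 6)).
Integrate each term; A/(s−a) gives A·log|s−a|; the (Bs+D)/(s²+p²) term gives a log and an atan.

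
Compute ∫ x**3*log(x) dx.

x**4*log(x)/4 - x**4/16 + C

Use integration by parts with u = log(x), dv = x**3 dx.
Then du = 1/x dx and v = x**4/4.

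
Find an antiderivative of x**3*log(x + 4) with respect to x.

x**4*log(x + 4)/4 - x**4/16 + x**3/3 - 2*x**2 + 16*x - 64*log(x + 4) + C

Use integration by parts with u = log(x + 4), dv = x**3 dx.
Then du = 1/(x + 4) dx and v = x**4/4.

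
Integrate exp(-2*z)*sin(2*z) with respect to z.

-exp(-2*z)*sin(2*z)/4 - exp(-2*z)*cos(2*z)/4 + C

Let I denote the integral. Integrate by parts with u = sin(2*z), dv = exp(-2*z) dz, so v = -exp(-2*z)/2: I = -exp(-2*z)*sin(2*z)/2 + ∫ exp(-2*z)*cos(2*z) dz.
Apply parts again with u = cos(2*z), dv = exp(-2*z) dz: ∫ exp(-2*z)*cos(2*z) dz = -exp(-2*z)*cos(2*z)/2 − I. Substituting back brings back I: I = -exp(-2*z)*sin(2*z)/2 - exp(-2*z)*cos(2*z)/2 − I.
Solving for I: (1 + 1)·I equals the remaining terms, so I = (1/2)·(-exp(-2*z)*sin(2*z)/2 - exp(-2*z)*cos(2*z)/2).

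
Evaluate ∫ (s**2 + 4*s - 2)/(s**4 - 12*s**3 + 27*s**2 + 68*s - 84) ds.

25*log(s - 7)/18 - 29*log(s - 6)/20 + log(s - 1)/30 + log(s + 2)/36 + C

Factor the denominator: (s - 7)*(s - 6)*(s - 1)*(s + 2).
Partial-fraction decomposition: 1/(36*(s + 2)) + 1/(30*(s - 1)) - 29/(20*(s - 6)) + 25/(18*(s - 7)).
Integrate each term: A/(s−a) contributes A·log|s−a|.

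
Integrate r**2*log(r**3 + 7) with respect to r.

Let u = r**3 + 7, so du = (3*r**2) dr.
The integral becomes (1/3)·∫ log(u) du; integrate by parts with u′=log(u), dv′=du.

r**3*log(r**3 + 7)/3 - r**3/3 + 7*log(r**3 + 7)/3 + C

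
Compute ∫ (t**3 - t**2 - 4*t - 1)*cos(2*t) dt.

Use integration by parts with u = t**3 - t**2 - 4*t - 1, dv = cos(2*t) dt, so v = sin(2*t)/2.
Apply parts 3 times (tabular method): alternate signs, differentiate u down to 0, integrate dv up.

t**3*sin(2*t)/2 - t**2*sin(2*t)/2 + 3*t**2*cos(2*t)/4 - 11*t*sin(2*t)/4 - t*cos(2*t)/2 - sin(2*t)/4 - 11*cos(2*t)/8 + C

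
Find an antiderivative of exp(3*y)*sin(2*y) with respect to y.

3*exp(3*y)*sin(2*y)/13 - 2*exp(3*y)*cos(2*y)/13 + C

Let I denote the integral. Integrate by parts with u = sin(2*y), dv = exp(3*y) dy, so v = exp(3*y)/3: I = exp(3*y)*sin(2*y)/3 − (2/3)·∫ exp(3*y)*cos(2*y) dy.
Apply parts again with u = cos(2*y), dv = exp(3*y) dy: ∫ exp(3*y)*cos(2*y) dy = exp(3*y)*cos(2*y)/3 + (2/3)·I. Substituting back brings back I: I = exp(3*y)*sin(2*y)/3 - 2*exp(3*y)*cos(2*y)/9 − (4/9)·I.
Solving for I: (1 + 4/9)·I equals the remaining terms, so I = (9/13)·(exp(3*y)*sin(2*y)/3 - 2*exp(3*y)*cos(2*y)/9).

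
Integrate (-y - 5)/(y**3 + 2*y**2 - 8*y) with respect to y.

Factor the denominator: y*(y - 2)*(y + 4).
Partial-fraction decomposition: -1/(24*(y + 4)) - 7/(12*(y - 2)) + 5/(8*y).
Integrate each term: A/(y−a) contributes A·log|y−a|.

5*log(y)/8 - 7*log(y - 2)/12 - log(y + 4)/24 + C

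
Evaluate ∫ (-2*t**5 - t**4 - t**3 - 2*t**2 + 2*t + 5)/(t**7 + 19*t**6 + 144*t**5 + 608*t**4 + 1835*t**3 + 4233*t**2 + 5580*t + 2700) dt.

3*log(t + 1)/800 - 49*log(t + 2)/468 - 78011*log(t + 5)/4896 + 14393*log(t + 6)/900 + 8423*log(t**2 + 9)/397800 + 8039*atan(t/3)/198900 - 335/(24*t + 120) + C

Factor the denominator: (t + 1)*(t + 2)*(t + 5)**2*(t + 6)*(t**2 + 9).
Partial-fraction decomposition: (8423*t + 24117)/(198900*(t**2 + 9)) + 14393/(900*(t + 6)) - 78011/(4896*(t + 5)) + 335/(24*(t + 5)**2) - 49/(468*(t + 2)) + 3/(800*(t + 1)).
Integrate each term; A/(t−a) gives A·log|t−a|; the (Bt+D)/(t²+p²) term gives a log and an atan.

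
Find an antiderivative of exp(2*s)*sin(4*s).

Let I denote the integral. Integrate by parts with u = sin(4*s), dv = exp(2*s) ds, so v = exp(2*s)/2: I = exp(2*s)*sin(4*s)/2 − 2·∫ exp(2*s)*cos(4*s) ds.
Apply parts again with u = cos(4*s), dv = exp(2*s) ds: ∫ exp(2*s)*cos(4*s) ds = exp(2*s)*cos(4*s)/2 + 2·I. Substituting back brings back I: I = exp(2*s)*sin(4*s)/2 - exp(2*s)*cos(4*s) − 4·I.
Solving for I: (1 + 4)·I equals the remaining terms, so I = (1/5)·(exp(2*s)*sin(4*s)/2 - exp(2*s)*cos(4*s)).

exp(2*s)*sin(4*s)/10 - exp(2*s)*cos(4*s)/5 + C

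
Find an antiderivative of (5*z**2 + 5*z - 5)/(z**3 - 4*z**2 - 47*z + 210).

Factor the denominator: (z - 6)*(z - 5)*(z + 7).
Partial-fraction decomposition: 205/(156*(z + 7)) - 145/(12*(z - 5)) + 205/(13*(z - 6)).
Integrate each term: A/(z−a) contributes A·log|z−a|.

205*log(z - 6)/13 - 145*log(z - 5)/12 + 205*log(z + 7)/156 + C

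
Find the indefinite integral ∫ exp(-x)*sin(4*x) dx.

-exp(-x)*sin(4*x)/17 - 4*exp(-x)*cos(4*x)/17 + C

Let I denote the integral. Integrate by parts with u = sin(4*x), dv = exp(-x) dx, so v = -exp(-x): I = -exp(-x)*sin(4*x) + 4·∫ exp(-x)*cos(4*x) dx.
Apply parts again with u = cos(4*x), dv = exp(-x) dx: ∫ exp(-x)*cos(4*x) dx = -exp(-x)*cos(4*x) − 4·I. Substituting back brings back I: I = -exp(-x)*sin(4*x) - 4*exp(-x)*cos(4*x) − 16·I.
Solving for I: (1 + 16)·I equals the remaining terms, so I = (1/17)·(-exp(-x)*sin(4*x) - 4*exp(-x)*cos(4*x)).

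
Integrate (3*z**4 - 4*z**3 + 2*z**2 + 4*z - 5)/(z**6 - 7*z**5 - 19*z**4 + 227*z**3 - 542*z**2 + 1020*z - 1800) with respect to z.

Factor the denominator: (z - 5)**2*(z - 3)*(z + 6)*(z**2 + 4).
Partial-fraction decomposition: -(3349*z - 2134)/(87464*(z**2 + 4)) - 959/(8712*(z + 6)) + 40/(117*(z - 3)) - 19692/(101761*(z - 5)) + 720/(319*(z - 5)**2).
Integrate each term; A/(z−a) gives A·log|z−a|; the (Bz+D)/(z²+p²) term gives a log and an atan.

-19692*log(z - 5)/101761 + 40*log(z - 3)/117 - 959*log(z + 6)/8712 - 3349*log(z**2 + 4)/174928 + 1067*atan(z/2)/87464 - 720/(319*z - 1595) + C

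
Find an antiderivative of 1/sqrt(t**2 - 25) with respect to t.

log(t + sqrt(t**2 - 25)) + C

Substitute t = 5·sec(θ), so dt = 5·sec(θ)*tan(θ) dθ and the radical becomes sqrt(t**2 - 25) = 5·tan(θ) by the Pythagorean identity.
Integrate the resulting trig expression in θ, then back-substitute sec(θ) = t/5, tan(θ) = sqrt(t**2 - 25)/5 (absorbing any constant into C).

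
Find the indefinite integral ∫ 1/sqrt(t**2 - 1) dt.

log(t + sqrt(t**2 - 1)) + C

Substitute t = sec(θ), so dt = sec(θ)*tan(θ) dθ and the radical becomes sqrt(t**2 - 1) = tan(θ) by the Pythagorean identity.
Integrate the resulting trig expression in θ, then back-substitute sec(θ) = t, tan(θ) = sqrt(t**2 - 1) (absorbing any constant into C).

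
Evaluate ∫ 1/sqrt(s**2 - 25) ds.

log(s + sqrt(s**2 - 25)) + C

Substitute s = 5·sec(θ), so ds = 5·sec(θ)*tan(θ) dθ and the radical becomes sqrt(s**2 - 25) = 5·tan(θ) by the Pythagorean identity.
Integrate the resulting trig expression in θ, then back-substitute sec(θ) = s/5, tan(θ) = sqrt(s**2 - 25)/5 (absorbing any constant into C).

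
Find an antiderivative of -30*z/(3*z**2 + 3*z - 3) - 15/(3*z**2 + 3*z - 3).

-5*log(3*z**2 + 3*z - 3) + C

Let u = 3*z**2 + 3*z - 3, so du = (6*z + 3) dz.
Rewriting, the integral becomes -5·∫ 1/u du = -5·log(u).
Substituting back, u = 3*z**2 + 3*z - 3.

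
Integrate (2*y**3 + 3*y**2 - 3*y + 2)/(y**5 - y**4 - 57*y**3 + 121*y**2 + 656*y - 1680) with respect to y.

Factor the denominator: (y - 5)*(y - 4)*(y - 3)*(y + 4)*(y + 7).
Partial-fraction decomposition: -43/(330*(y + 7)) + 11/(252*(y + 4)) + 37/(70*(y - 3)) - 83/(44*(y - 4)) + 13/(9*(y - 5)).
Integrate each term: A/(y−a) contributes A·log|y−a|.

13*log(y - 5)/9 - 83*log(y - 4)/44 + 37*log(y - 3)/70 + 11*log(y + 4)/252 - 43*log(y + 7)/330 + C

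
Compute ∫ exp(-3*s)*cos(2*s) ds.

Let I denote the integral. Integrate by parts with u = cos(2*s), dv = exp(-3*s) ds, so v = -exp(-3*s)/3: I = -exp(-3*s)*cos(2*s)/3 − (2/3)·∫ exp(-3*s)*sin(2*s) ds.
Apply parts again with u = sin(2*s), dv = exp(-3*s) ds: ∫ exp(-3*s)*sin(2*s) ds = -exp(-3*s)*sin(2*s)/3 + (2/3)·I. Substituting back brings back I: I = 2*exp(-3*s)*sin(2*s)/9 - exp(-3*s)*cos(2*s)/3 − (4/9)·I.
Solving for I: (1 + 4/9)·I equals the remaining terms, so I = (9/13)·(2*exp(-3*s)*sin(2*s)/9 - exp(-3*s)*cos(2*s)/3).

2*exp(-3*s)*sin(2*s)/13 - 3*exp(-3*s)*cos(2*s)/13 + C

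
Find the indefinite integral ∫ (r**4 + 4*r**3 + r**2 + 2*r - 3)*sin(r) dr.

Use integration by parts with u = r**4 + 4*r**3 + r**2 + 2*r - 3, dv = sin(r) dr, so v = -cos(r).
Apply parts 4 times (tabular method): alternate signs, differentiate u down to 0, integrate dv up.

-r**4*cos(r) + 4*r**3*sin(r) - 4*r**3*cos(r) + 12*r**2*sin(r) + 11*r**2*cos(r) - 22*r*sin(r) + 22*r*cos(r) - 22*sin(r) - 19*cos(r) + C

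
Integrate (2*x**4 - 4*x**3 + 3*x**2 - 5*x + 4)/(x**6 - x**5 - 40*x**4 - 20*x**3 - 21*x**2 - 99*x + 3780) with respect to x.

591*log(x - 7)/5104 - 5*log(x - 3)/288 + 24*log(x + 4)/55 - 309*log(x + 5)/544 + 737*log(x**2 + 9)/44370 + 2173*atan(x/3)/44370 + C

Factor the denominator: (x - 7)*(x - 3)*(x + 4)*(x + 5)*(x**2 + 9).
Partial-fraction decomposition: (1474*x + 6519)/(44370*(x**2 + 9)) - 309/(544*(x + 5)) + 24/(55*(x + 4)) - 5/(288*(x - 3)) + 591/(5104*(x - 7)).
Integrate each term; A/(x−a) gives A·log|x−a|; the (Bx+D)/(x²+p²) term gives a log and an atan.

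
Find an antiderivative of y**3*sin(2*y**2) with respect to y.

Let u = y², du = 2y dy; rewrite as (1/2)∫ u^1·sin(2u) du.
Now integrate by parts 1 time.

-y**2*cos(2*y**2)/4 + sin(2*y**2)/8 + C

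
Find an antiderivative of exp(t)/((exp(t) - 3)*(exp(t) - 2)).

log(exp(t) - 3) - log(exp(t) - 2) + C

Let u = e^t, du = e^t dt.
The integral becomes ∫ du/((u-2)(u-3)); decompose into partial fractions.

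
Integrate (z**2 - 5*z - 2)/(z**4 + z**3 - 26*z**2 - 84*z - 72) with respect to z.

log(z - 6)/144 + 39*log(z + 2)/16 - 22*log(z + 3)/9 + 3/(2*z + 4) + C

Factor the denominator: (z - 6)*(z + 2)**2*(z + 3).
Partial-fraction decomposition: -22/(9*(z + 3)) + 39/(16*(z + 2)) - 3/(2*(z + 2)**2) + 1/(144*(z - 6)).
Integrate each term; A/(z−a) gives A·log|z−a|; A/(z−a)² gives −A/(z−a).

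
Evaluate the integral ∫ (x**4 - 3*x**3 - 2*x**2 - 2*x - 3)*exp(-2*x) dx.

(-4*x**4 + 4*x**3 + 14*x**2 + 22*x + 23)*exp(-2*x)/8 + C

Use integration by parts with u = x**4 - 3*x**3 - 2*x**2 - 2*x - 3, dv = exp(-2*x) dx, so v = -exp(-2*x)/2.
Apply parts 4 times (tabular method): alternate signs, differentiate u down to 0, integrate dv up.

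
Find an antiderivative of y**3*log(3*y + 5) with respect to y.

Use integration by parts with u = log(3*y + 5), dv = y**3 dy.
Then du = 3/(3*y + 5) dy and v = y**4/4.

y**4*log(3*y + 5)/4 - y**4/16 + 5*y**3/36 - 25*y**2/72 + 125*y/108 - 625*log(3*y + 5)/324 + C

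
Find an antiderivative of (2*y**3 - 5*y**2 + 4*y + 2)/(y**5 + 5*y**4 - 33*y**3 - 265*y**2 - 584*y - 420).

Factor the denominator: (y - 7)*(y + 2)**2*(y + 3)*(y + 5).
Partial-fraction decomposition: -131/(72*(y + 5)) + 109/(20*(y + 3)) - 298/(81*(y + 2)) + 14/(9*(y + 2)**2) + 157/(3240*(y - 7)).
Integrate each term; A/(y−a) gives A·log|y−a|; A/(y−a)² gives −A/(y−a).

157*log(y - 7)/3240 - 298*log(y + 2)/81 + 109*log(y + 3)/20 - 131*log(y + 5)/72 - 14/(9*y + 18) + C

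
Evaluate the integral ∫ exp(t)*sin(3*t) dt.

Let I denote the integral. Integrate by parts with u = sin(3*t), dv = exp(t) dt, so v = exp(t): I = exp(t)*sin(3*t) − 3·∫ exp(t)*cos(3*t) dt.
Apply parts again with u = cos(3*t), dv = exp(t) dt: ∫ exp(t)*cos(3*t) dt = exp(t)*cos(3*t) + 3·I. Substituting back brings back I: I = exp(t)*sin(3*t) - 3*exp(t)*cos(3*t) − 9·I.
Solving for I: (1 + 9)·I equals the remaining terms, so I = (1/10)·(exp(t)*sin(3*t) - 3*exp(t)*cos(3*t)).

exp(t)*sin(3*t)/10 - 3*exp(t)*cos(3*t)/10 + C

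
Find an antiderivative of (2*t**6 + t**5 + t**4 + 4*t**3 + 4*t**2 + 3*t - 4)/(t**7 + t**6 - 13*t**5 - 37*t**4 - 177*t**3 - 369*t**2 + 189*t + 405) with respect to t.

Factor the denominator: (t - 5)*(t - 1)*(t + 1)*(t + 3)**2*(t**2 + 9).
Partial-fraction decomposition: (7517*t - 10593)/(18360*(t**2 + 9)) + 25649/(27648*(t + 3)) - 1211/(1152*(t + 3)**2) - 1/(96*(t + 1)) - 11/(1280*(t - 1)) + 35611/(52224*(t - 5)).
Integrate each term; A/(t−a) gives A·log|t−a|; the (Bt+D)/(t²+p²) term gives a log and an atan.

35611*log(t - 5)/52224 - 11*log(t - 1)/1280 - log(t + 1)/96 + 25649*log(t + 3)/27648 + 7517*log(t**2 + 9)/36720 - 1177*atan(t/3)/6120 + 1211/(1152*t + 3456) + C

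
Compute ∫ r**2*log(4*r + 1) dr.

Use integration by parts with u = log(4*r + 1), dv = r**2 dr.
Then du = 4/(4*r + 1) dr and v = r**3/3.

r**3*log(4*r + 1)/3 - r**3/9 + r**2/24 - r/48 + log(4*r + 1)/192 + C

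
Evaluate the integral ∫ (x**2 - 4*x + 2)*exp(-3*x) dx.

(-9*x**2 + 30*x - 8)*exp(-3*x)/27 + C

Use integration by parts with u = x**2 - 4*x + 2, dv = exp(-3*x) dx, so v = -exp(-3*x)/3.
Apply parts 2 times (tabular method): alternate signs, differentiate u down to 0, integrate dv up.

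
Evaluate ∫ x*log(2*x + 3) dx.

Use integration by parts with u = log(2*x + 3), dv = x dx.
Then du = 2/(2*x + 3) dx and v = x**2/2.

x**2*log(2*x + 3)/2 - x**2/4 + 3*x/4 - 9*log(2*x + 3)/8 + C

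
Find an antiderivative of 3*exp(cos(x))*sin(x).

Let u = cos(x), so du = (-sin(x)) dx.
Rewriting, the integral becomes -3·∫ e^u du = -3·e^u.
Substituting back, u = cos(x).

-3*exp(cos(x)) + C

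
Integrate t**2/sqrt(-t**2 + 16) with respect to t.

-t*sqrt(-t**2 + 16)/2 + 8*asin(t/4) + C

Substitute t = 4·sin(θ), so dt = 4·cos(θ) dθ and the radical becomes sqrt(-t**2 + 16) = 4·cos(θ) by the Pythagorean identity.
Integrate the resulting trig expression in θ, then back-substitute θ = asin(t/4), sin(θ) = t/4, cos(θ) = sqrt(-t**2 + 16)/4 (absorbing any constant into C).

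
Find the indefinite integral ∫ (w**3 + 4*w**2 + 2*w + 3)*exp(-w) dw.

Use integration by parts with u = w**3 + 4*w**2 + 2*w + 3, dv = exp(-w) dw, so v = -exp(-w).
Apply parts 3 times (tabular method): alternate signs, differentiate u down to 0, integrate dv up.

(-w**3 - 7*w**2 - 16*w - 19)*exp(-w) + C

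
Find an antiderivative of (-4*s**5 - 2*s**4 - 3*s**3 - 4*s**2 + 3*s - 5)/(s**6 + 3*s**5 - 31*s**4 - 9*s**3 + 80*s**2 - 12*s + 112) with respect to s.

-1619*log(s - 4)/748 + 199*log(s - 2)/360 + 31*log(s + 2)/200 - 63233*log(s + 7)/24750 + 49*log(s**2 + 1)/8500 - 93*atan(s)/4250 + C

Factor the denominator: (s - 4)*(s - 2)*(s + 2)*(s + 7)*(s**2 + 1).
Partial-fraction decomposition: (49*s - 93)/(4250*(s**2 + 1)) - 63233/(24750*(s + 7)) + 31/(200*(s + 2)) + 199/(360*(s - 2)) - 1619/(748*(s - 4)).
Integrate each term; A/(s−a) gives A·log|s−a|; the (Bs+D)/(s²+p²) term gives a log and an atan.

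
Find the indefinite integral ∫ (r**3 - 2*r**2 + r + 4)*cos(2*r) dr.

r**3*sin(2*r)/2 - r**2*sin(2*r) + 3*r**2*cos(2*r)/4 - r*sin(2*r)/4 - r*cos(2*r) + 5*sin(2*r)/2 - cos(2*r)/8 + C

Use integration by parts with u = r**3 - 2*r**2 + r + 4, dv = cos(2*r) dr, so v = sin(2*r)/2.
Apply parts 3 times (tabular method): alternate signs, differentiate u down to 0, integrate dv up.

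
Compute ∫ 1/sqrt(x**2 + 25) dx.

Substitute x = 5·tan(θ), so dx = 5·sec(θ)^2 dθ and the radical becomes sqrt(x**2 + 25) = 5·sec(θ) by the Pythagorean identity.
Integrate the resulting trig expression in θ, then back-substitute tan(θ) = x/5, sec(θ) = sqrt(x**2 + 25)/5 (absorbing any constant into C).

log(x + sqrt(x**2 + 25)) + C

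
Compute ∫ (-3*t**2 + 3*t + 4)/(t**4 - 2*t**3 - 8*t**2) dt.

-log(t)/4 - log(t - 4)/3 + 7*log(t + 2)/12 + 1/(2*t) + C

Factor the denominator: t**2*(t - 4)*(t + 2).
Partial-fraction decomposition: 7/(12*(t + 2)) - 1/(3*(t - 4)) - 1/(4*t) - 1/(2*t**2).
Integrate each term; A/(t−a) gives A·log|t−a|; A/(t−a)² gives −A/(t−a).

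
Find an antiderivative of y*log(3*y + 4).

Use integration by parts with u = log(3*y + 4), dv = y dy.
Then du = 3/(3*y + 4) dy and v = y**2/2.

y**2*log(3*y + 4)/2 - y**2/4 + 2*y/3 - 8*log(3*y + 4)/9 + C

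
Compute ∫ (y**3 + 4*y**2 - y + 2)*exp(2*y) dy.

(4*y**3 + 10*y**2 - 14*y + 15)*exp(2*y)/8 + C

Use integration by parts with u = y**3 + 4*y**2 - y + 2, dv = exp(2*y) dy, so v = exp(2*y)/2.
Apply parts 3 times (tabular method): alternate signs, differentiate u down to 0, integrate dv up.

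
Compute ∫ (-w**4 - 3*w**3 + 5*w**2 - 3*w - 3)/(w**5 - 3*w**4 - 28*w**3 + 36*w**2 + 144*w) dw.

Factor the denominator: w*(w - 6)*(w - 3)*(w + 2)*(w + 4).
Partial-fraction decomposition: 5/(112*(w + 4)) - 31/(160*(w + 2)) + 43/(105*(w - 3)) - 119/(96*(w - 6)) - 1/(48*w).
Integrate each term: A/(w−a) contributes A·log|w−a|.

-log(w)/48 - 119*log(w - 6)/96 + 43*log(w - 3)/105 - 31*log(w + 2)/160 + 5*log(w + 4)/112 + C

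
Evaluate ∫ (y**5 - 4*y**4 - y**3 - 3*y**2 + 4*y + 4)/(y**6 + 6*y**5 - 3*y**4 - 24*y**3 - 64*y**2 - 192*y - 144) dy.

Factor the denominator: (y - 3)*(y + 1)*(y + 2)*(y + 6)*(y**2 + 4).
Partial-fraction decomposition: -3*(17*y + 38)/(325*(y**2 + 4)) + 1609/(900*(y + 6)) - 13/(20*(y + 2)) + 7/(100*(y + 1)) - 119/(2340*(y - 3)).
Integrate each term; A/(y−a) gives A·log|y−a|; the (By+D)/(y²+p²) term gives a log and an atan.

-119*log(y - 3)/2340 + 7*log(y + 1)/100 - 13*log(y + 2)/20 + 1609*log(y + 6)/900 - 51*log(y**2 + 4)/650 - 57*atan(y/2)/325 + C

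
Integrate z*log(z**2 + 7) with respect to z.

z**2*log(z**2 + 7)/2 - z**2/2 + 7*log(z**2 + 7)/2 + C

Let u = z**2 + 7, so du = (2*z) dz.
The integral becomes (1/2)·∫ log(u) du; integrate by parts with u′=log(u), dv′=du.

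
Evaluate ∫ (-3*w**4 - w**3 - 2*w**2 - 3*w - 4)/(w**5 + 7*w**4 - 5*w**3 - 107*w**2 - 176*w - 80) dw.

Factor the denominator: (w - 4)*(w + 1)**2*(w + 4)*(w + 5).
Partial-fraction decomposition: -1789/(144*(w + 5)) + 91/(9*(w + 4)) - 143/(720*(w + 1)) + 1/(12*(w + 1)**2) - 22/(45*(w - 4)).
Integrate each term; A/(w−a) gives A·log|w−a|; A/(w−a)² gives −A/(w−a).

-22*log(w - 4)/45 - 143*log(w + 1)/720 + 91*log(w + 4)/9 - 1789*log(w + 5)/144 - 1/(12*w + 12) + C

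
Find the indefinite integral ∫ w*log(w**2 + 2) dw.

w**2*log(w**2 + 2)/2 - w**2/2 + log(w**2 + 2) + C

Let u = w**2 + 2, so du = (2*w) dw.
The integral becomes (1/2)·∫ log(u) du; integrate by parts with u′=log(u), dv′=du.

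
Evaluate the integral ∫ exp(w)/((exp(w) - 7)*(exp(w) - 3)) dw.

log(exp(w) - 7)/4 - log(exp(w) - 3)/4 + C

Let u = e^w, du = e^w dw.
The integral becomes ∫ du/((u-3)(u-7)); decompose into partial fractions.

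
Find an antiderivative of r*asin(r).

Use integration by parts with u = arcsin(r), dv = r dr.
Then du = 1/sqrt(-r**2 + 1) dr.

r**2*asin(r)/2 + r*sqrt(-r**2 + 1)/4 - asin(r)/4 + C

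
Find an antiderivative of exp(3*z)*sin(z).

Let I denote the integral. Integrate by parts with u = sin(z), dv = exp(3*z) dz, so v = exp(3*z)/3: I = exp(3*z)*sin(z)/3 − (1/3)·∫ exp(3*z)*cos(z) dz.
Apply parts again with u = cos(z), dv = exp(3*z) dz: ∫ exp(3*z)*cos(z) dz = exp(3*z)*cos(z)/3 + (1/3)·I. Substituting back brings back I: I = exp(3*z)*sin(z)/3 - exp(3*z)*cos(z)/9 − (1/9)·I.
Solving for I: (1 + 1/9)·I equals the remaining terms, so I = (9/10)·(exp(3*z)*sin(z)/3 - exp(3*z)*cos(z)/9).

3*exp(3*z)*sin(z)/10 - exp(3*z)*cos(z)/10 + C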